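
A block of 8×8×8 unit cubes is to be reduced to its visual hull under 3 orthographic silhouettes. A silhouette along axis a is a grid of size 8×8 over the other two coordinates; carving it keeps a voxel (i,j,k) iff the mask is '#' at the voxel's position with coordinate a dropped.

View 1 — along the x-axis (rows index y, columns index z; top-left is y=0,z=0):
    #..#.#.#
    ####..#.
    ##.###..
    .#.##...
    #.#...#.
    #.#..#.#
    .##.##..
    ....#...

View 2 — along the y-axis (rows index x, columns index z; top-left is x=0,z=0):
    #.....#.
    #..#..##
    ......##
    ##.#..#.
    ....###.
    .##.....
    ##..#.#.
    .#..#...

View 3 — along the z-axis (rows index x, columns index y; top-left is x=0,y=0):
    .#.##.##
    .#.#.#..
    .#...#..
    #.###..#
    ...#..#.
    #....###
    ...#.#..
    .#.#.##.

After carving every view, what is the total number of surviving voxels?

remaining voxels: 35

before carving: 512 voxels (8×8×8)
V1 x: intersect with YZ mask (29 set) -- 232 left
V2 y: intersect with XZ mask (23 set) -- 80 left
V3 z: intersect with XY mask (27 set) -- 35 left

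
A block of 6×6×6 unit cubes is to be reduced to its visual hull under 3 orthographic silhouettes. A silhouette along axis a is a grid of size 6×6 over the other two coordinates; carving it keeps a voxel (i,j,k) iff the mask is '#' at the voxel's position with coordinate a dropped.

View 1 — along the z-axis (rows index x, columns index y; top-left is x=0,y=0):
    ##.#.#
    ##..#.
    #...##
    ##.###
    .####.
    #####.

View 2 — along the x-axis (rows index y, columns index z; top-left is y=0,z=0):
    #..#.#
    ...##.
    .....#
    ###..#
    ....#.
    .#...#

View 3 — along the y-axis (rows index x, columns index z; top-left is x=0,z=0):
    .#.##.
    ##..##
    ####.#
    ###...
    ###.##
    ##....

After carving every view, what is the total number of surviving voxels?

before carving: 216 voxels (6×6×6)
V1 z: intersect with XY mask (24 set) -- 144 left
V2 x: intersect with YZ mask (13 set) -- 54 left
V3 y: intersect with XZ mask (22 set) -- 29 left

voxel count = 29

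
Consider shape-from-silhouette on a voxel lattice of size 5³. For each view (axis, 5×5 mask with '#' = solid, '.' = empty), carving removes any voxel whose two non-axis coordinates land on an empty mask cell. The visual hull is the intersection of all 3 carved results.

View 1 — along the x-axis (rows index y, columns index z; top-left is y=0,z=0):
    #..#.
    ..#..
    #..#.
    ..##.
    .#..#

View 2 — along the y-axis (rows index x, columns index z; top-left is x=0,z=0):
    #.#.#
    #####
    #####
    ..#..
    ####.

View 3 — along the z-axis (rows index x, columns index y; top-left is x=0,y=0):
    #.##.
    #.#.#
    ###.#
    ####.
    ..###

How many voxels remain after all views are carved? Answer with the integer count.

before carving: 125 voxels (5×5×5)
[1] x-view keeps 9 columns → grid now 45
[2] y-view keeps 18 columns → grid now 33
[3] z-view keeps 17 columns → grid now 23

|visual hull| = 23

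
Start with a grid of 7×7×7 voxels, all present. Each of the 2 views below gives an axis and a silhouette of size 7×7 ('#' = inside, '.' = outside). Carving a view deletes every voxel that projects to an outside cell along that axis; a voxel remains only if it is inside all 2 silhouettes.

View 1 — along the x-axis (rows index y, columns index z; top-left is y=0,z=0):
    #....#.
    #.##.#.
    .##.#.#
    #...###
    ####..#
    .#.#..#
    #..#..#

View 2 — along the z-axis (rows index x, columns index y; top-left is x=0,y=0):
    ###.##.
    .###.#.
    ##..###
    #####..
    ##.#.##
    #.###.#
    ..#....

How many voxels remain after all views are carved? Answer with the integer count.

|visual hull| = 107

full grid |V| = 343
  1. axis=0 (YZ plane), |mask|=25  ⇒  voxels=175
  2. axis=2 (XY plane), |mask|=30  ⇒  voxels=107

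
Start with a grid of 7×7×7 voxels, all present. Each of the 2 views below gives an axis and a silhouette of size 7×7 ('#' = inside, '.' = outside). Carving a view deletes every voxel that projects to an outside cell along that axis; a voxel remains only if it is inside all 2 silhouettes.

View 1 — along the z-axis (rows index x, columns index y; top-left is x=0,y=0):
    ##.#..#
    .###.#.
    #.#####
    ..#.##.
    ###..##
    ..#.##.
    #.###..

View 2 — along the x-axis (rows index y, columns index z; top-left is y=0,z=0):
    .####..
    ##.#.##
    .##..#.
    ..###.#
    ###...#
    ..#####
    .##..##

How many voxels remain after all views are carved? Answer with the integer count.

start: 7×7×7 = 343 voxels
after view 1 [z-axis, 29 of 49 cells solid] → remaining = 203
after view 2 [x-axis, 29 of 49 cells solid] → remaining = 118

118 voxels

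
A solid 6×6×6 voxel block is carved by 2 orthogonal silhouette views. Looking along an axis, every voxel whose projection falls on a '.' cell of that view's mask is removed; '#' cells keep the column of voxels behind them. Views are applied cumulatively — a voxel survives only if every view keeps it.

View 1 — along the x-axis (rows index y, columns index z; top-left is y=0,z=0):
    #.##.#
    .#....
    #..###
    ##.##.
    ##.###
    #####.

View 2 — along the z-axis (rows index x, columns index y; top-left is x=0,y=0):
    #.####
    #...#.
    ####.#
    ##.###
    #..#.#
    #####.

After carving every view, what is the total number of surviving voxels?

99 voxels

start: 6×6×6 = 216 voxels
after view 1 [x-axis, 23 of 36 cells solid] → remaining = 138
after view 2 [z-axis, 25 of 36 cells solid] → remaining = 99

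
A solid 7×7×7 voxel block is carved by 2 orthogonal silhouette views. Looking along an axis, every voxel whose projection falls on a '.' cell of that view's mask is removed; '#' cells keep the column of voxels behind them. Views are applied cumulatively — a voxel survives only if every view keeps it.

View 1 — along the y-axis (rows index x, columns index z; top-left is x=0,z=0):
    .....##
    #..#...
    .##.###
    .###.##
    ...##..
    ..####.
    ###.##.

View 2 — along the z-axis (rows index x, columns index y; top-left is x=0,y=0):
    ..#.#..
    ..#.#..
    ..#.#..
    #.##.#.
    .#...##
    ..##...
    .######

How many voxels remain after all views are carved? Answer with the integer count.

initial block: 7^3 = 343
  1. axis=1 (XZ plane), |mask|=25  ⇒  voxels=175
  2. axis=2 (XY plane), |mask|=21  ⇒  voxels=82

82 voxels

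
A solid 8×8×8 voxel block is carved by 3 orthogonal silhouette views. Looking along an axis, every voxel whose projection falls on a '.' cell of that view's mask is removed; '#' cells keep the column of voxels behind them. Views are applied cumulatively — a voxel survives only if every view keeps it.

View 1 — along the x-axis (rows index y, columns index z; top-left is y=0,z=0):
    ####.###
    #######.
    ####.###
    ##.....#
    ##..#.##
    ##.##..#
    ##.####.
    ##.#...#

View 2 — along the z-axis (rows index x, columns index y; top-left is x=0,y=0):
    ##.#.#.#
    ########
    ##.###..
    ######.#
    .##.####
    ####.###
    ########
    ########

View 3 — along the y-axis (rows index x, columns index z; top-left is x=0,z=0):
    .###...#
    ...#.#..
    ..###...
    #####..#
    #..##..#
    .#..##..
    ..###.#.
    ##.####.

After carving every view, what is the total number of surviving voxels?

150 voxels

full grid |V| = 512
V1 x: intersect with YZ mask (44 set) -- 352 left
V2 z: intersect with XY mask (54 set) -- 296 left
V3 y: intersect with XZ mask (32 set) -- 150 left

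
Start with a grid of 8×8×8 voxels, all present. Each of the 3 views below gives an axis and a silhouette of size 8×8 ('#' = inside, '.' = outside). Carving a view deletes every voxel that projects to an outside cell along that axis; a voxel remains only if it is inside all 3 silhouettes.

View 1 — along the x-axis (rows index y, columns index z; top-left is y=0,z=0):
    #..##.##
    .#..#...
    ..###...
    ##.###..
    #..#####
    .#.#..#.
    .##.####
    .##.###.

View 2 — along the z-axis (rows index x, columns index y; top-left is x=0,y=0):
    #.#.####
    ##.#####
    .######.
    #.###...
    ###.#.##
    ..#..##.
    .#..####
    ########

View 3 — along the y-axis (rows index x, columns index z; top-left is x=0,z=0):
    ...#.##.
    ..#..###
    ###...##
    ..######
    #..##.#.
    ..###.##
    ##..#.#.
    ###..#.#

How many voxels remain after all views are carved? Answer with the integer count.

voxel count = 109

initial block: 8^3 = 512
[1] x-view keeps 35 columns → grid now 280
[2] z-view keeps 45 columns → grid now 200
[3] y-view keeps 36 columns → grid now 109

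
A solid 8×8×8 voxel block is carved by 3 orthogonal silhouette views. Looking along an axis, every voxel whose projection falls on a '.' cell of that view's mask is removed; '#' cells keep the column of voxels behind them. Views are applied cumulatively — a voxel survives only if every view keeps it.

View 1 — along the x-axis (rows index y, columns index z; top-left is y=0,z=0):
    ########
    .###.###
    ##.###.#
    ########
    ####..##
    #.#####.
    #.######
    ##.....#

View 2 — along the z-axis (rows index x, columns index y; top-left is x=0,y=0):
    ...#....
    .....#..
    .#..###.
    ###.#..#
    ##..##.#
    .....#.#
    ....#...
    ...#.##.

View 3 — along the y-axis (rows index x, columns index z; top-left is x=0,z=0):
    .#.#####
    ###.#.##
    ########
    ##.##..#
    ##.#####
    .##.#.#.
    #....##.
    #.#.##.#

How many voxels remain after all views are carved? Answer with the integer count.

remaining voxels: 100

initial block: 8^3 = 512
after view 1 [x-axis, 50 of 64 cells solid] → remaining = 400
after view 2 [z-axis, 22 of 64 cells solid] → remaining = 133
after view 3 [y-axis, 44 of 64 cells solid] → remaining = 100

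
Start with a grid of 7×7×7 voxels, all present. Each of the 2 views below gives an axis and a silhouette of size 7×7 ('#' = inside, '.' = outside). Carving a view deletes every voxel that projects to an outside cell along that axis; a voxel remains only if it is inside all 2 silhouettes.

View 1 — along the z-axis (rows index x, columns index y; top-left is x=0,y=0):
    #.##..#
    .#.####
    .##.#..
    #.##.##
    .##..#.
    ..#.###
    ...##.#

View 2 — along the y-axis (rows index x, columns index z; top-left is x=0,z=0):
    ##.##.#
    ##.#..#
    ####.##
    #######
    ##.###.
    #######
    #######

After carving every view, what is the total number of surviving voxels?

start: 7×7×7 = 343 voxels
V1 z: intersect with XY mask (27 set) -- 189 left
V2 y: intersect with XZ mask (41 set) -- 157 left

|visual hull| = 157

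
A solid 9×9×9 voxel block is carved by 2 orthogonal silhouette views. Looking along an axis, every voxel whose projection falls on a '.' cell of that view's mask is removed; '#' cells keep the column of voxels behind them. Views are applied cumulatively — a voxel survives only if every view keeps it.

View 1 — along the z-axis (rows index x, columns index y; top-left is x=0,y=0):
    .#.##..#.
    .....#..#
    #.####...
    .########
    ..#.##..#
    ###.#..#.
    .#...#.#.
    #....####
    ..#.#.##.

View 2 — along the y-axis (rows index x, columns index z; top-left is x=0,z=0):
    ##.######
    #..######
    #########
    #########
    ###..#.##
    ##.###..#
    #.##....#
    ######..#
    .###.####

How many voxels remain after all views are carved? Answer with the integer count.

initial block: 9^3 = 729
after view 1 [z-axis, 40 of 81 cells solid] → remaining = 360
after view 2 [y-axis, 63 of 81 cells solid] → remaining = 292

voxel count = 292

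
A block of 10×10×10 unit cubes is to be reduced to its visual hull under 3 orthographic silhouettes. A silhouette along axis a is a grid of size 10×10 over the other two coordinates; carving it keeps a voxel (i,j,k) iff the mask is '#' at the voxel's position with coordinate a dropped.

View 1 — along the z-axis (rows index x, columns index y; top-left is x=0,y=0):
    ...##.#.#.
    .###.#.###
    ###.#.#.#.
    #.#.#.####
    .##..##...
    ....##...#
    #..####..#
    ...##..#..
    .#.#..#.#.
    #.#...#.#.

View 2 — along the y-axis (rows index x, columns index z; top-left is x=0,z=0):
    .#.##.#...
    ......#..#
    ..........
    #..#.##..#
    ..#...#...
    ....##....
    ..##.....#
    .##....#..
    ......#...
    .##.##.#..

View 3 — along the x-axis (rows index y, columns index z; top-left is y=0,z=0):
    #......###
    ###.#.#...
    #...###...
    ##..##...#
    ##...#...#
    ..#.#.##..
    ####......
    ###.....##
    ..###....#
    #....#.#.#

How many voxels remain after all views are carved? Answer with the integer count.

|visual hull| = 59

full grid |V| = 1000
after view 1 [z-axis, 48 of 100 cells solid] → remaining = 480
after view 2 [y-axis, 27 of 100 cells solid] → remaining = 130
after view 3 [x-axis, 43 of 100 cells solid] → remaining = 59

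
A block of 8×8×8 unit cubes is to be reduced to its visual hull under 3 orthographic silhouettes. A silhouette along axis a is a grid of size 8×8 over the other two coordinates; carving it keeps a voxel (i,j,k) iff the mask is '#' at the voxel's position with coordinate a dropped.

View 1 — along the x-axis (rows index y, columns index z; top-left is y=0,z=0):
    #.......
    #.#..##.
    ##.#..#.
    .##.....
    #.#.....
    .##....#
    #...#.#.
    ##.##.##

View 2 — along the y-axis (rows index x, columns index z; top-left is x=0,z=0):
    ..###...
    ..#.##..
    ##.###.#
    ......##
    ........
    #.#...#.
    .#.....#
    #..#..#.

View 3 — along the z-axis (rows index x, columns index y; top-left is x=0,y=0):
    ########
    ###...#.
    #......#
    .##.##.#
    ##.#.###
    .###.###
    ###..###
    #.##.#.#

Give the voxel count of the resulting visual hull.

start: 8×8×8 = 512 voxels
V1 x: intersect with YZ mask (25 set) -- 200 left
V2 y: intersect with XZ mask (22 set) -- 70 left
V3 z: intersect with XY mask (42 set) -- 45 left

voxel count = 45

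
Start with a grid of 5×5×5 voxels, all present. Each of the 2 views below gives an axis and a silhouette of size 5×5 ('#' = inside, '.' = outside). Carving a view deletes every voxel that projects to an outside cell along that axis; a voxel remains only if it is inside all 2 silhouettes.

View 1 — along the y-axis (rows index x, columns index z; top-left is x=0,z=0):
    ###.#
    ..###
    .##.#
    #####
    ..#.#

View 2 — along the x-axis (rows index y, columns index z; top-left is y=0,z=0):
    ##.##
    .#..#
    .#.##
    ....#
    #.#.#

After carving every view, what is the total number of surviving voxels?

initial block: 5^3 = 125
step 1: project along y, AND mask (17/25) → |grid| = 85
step 2: project along x, AND mask (13/25) → |grid| = 47

|visual hull| = 47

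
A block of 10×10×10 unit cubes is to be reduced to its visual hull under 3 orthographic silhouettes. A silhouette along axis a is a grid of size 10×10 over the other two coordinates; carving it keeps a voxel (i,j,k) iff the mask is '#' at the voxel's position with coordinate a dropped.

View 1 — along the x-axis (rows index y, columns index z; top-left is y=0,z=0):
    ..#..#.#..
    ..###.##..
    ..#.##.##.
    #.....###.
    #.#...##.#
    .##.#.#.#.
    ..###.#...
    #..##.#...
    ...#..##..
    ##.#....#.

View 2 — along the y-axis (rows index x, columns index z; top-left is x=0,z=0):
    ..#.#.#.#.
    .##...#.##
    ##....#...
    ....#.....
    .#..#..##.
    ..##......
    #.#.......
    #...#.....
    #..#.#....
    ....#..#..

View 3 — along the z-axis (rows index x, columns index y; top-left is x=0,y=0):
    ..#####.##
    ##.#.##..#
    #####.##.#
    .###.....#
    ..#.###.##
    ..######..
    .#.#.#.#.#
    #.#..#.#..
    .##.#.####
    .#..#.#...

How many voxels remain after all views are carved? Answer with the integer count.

start: 10×10×10 = 1000 voxels
after view 1 [x-axis, 42 of 100 cells solid] → remaining = 420
after view 2 [y-axis, 28 of 100 cells solid] → remaining = 129
after view 3 [z-axis, 56 of 100 cells solid] → remaining = 80

|visual hull| = 80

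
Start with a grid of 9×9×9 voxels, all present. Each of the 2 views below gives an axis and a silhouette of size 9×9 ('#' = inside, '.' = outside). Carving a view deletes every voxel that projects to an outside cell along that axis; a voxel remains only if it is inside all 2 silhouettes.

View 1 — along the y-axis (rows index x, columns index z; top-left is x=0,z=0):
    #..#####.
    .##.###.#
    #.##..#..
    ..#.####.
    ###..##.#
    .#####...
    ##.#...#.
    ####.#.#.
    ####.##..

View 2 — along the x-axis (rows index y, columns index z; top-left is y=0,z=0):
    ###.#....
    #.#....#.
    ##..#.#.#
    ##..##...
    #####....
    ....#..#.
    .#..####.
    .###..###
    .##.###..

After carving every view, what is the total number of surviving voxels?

initial block: 9^3 = 729
  1. axis=1 (XZ plane), |mask|=48  ⇒  voxels=432
  2. axis=0 (YZ plane), |mask|=39  ⇒  voxels=212

212 voxels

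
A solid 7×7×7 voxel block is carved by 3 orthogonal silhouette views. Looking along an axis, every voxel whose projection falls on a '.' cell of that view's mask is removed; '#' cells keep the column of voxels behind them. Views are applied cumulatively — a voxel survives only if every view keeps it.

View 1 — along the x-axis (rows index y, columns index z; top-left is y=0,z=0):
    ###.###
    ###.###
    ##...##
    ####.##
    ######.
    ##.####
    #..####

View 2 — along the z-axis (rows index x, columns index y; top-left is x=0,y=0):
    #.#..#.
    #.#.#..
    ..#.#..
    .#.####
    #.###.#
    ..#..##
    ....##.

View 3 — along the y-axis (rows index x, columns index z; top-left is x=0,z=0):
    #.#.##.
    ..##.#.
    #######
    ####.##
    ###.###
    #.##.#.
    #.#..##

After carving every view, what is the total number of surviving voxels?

remaining voxels: 88

start: 7×7×7 = 343 voxels
  1. axis=0 (YZ plane), |mask|=39  ⇒  voxels=273
  2. axis=2 (XY plane), |mask|=23  ⇒  voxels=125
  3. axis=1 (XZ plane), |mask|=34  ⇒  voxels=88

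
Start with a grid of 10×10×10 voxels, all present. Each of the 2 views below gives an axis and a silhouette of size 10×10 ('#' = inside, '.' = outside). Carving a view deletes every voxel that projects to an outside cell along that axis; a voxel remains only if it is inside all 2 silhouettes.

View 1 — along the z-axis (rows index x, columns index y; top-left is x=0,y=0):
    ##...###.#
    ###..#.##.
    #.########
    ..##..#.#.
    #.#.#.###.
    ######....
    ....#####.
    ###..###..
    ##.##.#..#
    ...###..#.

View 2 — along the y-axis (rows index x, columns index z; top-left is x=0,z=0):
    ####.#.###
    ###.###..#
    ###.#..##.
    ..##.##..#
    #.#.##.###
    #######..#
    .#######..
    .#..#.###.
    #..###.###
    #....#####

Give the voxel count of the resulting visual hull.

start: 10×10×10 = 1000 voxels
  1. axis=2 (XY plane), |mask|=58  ⇒  voxels=580
  2. axis=1 (XZ plane), |mask|=66  ⇒  voxels=385

|visual hull| = 385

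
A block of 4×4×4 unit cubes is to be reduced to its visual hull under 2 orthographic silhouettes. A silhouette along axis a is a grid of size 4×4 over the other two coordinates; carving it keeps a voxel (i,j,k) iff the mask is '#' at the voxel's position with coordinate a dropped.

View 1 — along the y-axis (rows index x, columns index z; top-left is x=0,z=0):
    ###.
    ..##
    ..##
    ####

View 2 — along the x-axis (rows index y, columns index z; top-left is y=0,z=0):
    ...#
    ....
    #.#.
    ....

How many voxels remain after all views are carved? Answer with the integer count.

initial block: 4^3 = 64
[1] y-view keeps 11 columns → grid now 44
[2] x-view keeps 3 columns → grid now 9

9 voxels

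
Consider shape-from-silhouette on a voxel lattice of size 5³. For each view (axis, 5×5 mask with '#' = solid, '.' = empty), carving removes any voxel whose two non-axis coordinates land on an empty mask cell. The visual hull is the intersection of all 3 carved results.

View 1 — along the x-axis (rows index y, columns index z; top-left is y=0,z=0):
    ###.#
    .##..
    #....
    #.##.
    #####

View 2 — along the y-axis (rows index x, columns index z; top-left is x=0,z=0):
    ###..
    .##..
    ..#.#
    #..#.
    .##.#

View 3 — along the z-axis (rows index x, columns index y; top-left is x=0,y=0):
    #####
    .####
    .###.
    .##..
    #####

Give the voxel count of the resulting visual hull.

full grid |V| = 125
V1 x: intersect with YZ mask (15 set) -- 75 left
V2 y: intersect with XZ mask (12 set) -- 39 left
V3 z: intersect with XY mask (19 set) -- 28 left

|visual hull| = 28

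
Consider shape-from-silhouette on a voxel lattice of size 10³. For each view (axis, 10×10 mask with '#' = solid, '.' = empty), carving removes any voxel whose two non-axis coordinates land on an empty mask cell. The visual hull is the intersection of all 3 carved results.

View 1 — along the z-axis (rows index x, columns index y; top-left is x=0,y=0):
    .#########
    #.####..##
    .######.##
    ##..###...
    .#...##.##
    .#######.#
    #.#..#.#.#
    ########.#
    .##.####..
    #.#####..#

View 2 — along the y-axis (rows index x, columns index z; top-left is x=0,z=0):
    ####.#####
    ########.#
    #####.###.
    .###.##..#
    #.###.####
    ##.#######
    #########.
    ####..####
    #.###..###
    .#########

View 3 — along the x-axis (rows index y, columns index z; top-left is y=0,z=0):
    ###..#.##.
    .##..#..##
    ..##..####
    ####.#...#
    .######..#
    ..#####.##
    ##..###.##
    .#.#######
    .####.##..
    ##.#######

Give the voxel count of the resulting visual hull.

386 voxels

before carving: 1000 voxels (10×10×10)
after view 1 [z-axis, 69 of 100 cells solid] → remaining = 690
after view 2 [y-axis, 82 of 100 cells solid] → remaining = 572
after view 3 [x-axis, 67 of 100 cells solid] → remaining = 386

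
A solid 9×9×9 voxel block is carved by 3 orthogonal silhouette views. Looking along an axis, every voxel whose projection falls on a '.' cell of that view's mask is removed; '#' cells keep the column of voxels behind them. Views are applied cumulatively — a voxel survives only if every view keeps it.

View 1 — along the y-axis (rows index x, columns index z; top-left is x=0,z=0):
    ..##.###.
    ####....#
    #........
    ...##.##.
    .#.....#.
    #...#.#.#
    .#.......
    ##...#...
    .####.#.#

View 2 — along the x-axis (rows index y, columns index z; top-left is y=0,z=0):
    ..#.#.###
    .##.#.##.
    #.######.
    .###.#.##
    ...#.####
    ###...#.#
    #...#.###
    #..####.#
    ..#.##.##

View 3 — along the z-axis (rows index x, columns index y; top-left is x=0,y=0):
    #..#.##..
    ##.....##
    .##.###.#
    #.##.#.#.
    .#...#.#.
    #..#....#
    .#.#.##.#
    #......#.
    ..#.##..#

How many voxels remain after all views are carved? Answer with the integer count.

remaining voxels: 64

full grid |V| = 729
[1] y-view keeps 31 columns → grid now 279
[2] x-view keeps 49 columns → grid now 163
[3] z-view keeps 36 columns → grid now 64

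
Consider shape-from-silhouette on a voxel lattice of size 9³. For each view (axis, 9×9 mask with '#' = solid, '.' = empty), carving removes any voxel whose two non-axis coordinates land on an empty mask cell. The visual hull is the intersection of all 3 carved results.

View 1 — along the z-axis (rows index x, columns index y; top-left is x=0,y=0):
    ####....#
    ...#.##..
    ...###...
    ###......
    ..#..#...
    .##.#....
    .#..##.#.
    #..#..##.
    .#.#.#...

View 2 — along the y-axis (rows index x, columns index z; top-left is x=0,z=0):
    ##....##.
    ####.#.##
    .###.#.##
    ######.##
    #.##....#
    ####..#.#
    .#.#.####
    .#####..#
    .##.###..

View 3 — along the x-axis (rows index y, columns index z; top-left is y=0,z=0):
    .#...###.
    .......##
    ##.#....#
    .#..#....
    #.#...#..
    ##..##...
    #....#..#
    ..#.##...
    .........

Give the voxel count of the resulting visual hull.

full grid |V| = 729
V1 z: intersect with XY mask (30 set) -- 270 left
V2 y: intersect with XZ mask (52 set) -- 172 left
V3 x: intersect with YZ mask (25 set) -- 59 left

59 voxels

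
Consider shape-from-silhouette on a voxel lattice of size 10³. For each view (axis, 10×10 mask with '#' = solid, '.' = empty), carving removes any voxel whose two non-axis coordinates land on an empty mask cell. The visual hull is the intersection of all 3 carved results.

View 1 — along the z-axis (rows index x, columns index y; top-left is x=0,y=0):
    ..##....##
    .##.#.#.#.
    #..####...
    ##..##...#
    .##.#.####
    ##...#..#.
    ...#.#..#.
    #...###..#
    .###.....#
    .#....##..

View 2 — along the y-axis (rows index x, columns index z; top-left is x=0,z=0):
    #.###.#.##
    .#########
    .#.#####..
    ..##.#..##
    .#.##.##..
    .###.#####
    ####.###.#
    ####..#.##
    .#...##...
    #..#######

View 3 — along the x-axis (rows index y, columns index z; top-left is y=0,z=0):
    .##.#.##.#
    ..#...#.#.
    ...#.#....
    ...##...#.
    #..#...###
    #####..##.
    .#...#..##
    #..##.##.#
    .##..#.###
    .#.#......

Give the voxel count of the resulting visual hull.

before carving: 1000 voxels (10×10×10)
carve view 1 (along z, XY-mask fill 45/100): 450 voxels remain
carve view 2 (along y, XZ-mask fill 66/100): 290 voxels remain
carve view 3 (along x, YZ-mask fill 44/100): 127 voxels remain

voxel count = 127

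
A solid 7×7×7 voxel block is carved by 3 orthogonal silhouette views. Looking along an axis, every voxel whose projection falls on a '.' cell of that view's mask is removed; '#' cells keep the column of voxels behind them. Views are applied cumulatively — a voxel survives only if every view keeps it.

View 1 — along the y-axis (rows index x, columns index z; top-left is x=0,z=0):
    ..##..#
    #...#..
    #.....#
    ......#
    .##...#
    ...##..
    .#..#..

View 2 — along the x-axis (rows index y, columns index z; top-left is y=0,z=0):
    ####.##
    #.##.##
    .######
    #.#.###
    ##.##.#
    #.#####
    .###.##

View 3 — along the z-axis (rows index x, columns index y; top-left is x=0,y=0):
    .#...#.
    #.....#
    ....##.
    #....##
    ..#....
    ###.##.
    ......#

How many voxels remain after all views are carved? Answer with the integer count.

remaining voxels: 26

start: 7×7×7 = 343 voxels
step 1: project along y, AND mask (15/49) → |grid| = 105
step 2: project along x, AND mask (38/49) → |grid| = 82
step 3: project along z, AND mask (16/49) → |grid| = 26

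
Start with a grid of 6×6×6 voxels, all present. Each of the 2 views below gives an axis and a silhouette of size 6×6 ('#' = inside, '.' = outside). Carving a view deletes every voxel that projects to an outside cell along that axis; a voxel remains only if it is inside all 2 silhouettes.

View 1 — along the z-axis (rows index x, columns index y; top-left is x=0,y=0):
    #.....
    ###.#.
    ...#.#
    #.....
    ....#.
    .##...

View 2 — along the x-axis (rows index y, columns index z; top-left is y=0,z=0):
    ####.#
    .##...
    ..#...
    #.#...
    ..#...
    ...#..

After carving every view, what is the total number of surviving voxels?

|visual hull| = 26

start: 6×6×6 = 216 voxels
[1] z-view keeps 11 columns → grid now 66
[2] x-view keeps 12 columns → grid now 26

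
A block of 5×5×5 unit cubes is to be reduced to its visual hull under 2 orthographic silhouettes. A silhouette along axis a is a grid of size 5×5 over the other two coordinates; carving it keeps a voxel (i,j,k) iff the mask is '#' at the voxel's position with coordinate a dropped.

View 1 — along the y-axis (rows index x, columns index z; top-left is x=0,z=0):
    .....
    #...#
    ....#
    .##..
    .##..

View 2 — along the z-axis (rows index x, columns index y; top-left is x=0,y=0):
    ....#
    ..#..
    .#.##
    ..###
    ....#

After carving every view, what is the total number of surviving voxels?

before carving: 125 voxels (5×5×5)
step 1: project along y, AND mask (7/25) → |grid| = 35
step 2: project along z, AND mask (9/25) → |grid| = 13

voxel count = 13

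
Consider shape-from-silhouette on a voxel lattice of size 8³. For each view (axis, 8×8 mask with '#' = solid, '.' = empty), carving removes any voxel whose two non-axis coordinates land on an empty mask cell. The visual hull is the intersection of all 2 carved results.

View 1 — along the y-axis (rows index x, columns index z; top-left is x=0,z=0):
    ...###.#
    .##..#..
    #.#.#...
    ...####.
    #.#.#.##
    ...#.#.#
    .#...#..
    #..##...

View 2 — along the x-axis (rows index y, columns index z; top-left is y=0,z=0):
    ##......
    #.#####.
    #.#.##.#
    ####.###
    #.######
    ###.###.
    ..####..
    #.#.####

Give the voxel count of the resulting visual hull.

before carving: 512 voxels (8×8×8)
[1] y-view keeps 27 columns → grid now 216
[2] x-view keeps 43 columns → grid now 151

|visual hull| = 151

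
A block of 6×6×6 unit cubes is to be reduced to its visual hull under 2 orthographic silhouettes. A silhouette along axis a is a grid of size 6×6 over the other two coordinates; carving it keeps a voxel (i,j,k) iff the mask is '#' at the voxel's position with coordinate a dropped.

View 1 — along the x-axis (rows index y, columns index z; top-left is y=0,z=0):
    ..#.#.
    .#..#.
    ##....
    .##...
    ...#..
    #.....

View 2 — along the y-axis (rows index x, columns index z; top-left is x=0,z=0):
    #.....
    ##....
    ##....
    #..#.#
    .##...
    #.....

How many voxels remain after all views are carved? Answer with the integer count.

22 voxels

full grid |V| = 216
step 1: project along x, AND mask (10/36) → |grid| = 60
step 2: project along y, AND mask (11/36) → |grid| = 22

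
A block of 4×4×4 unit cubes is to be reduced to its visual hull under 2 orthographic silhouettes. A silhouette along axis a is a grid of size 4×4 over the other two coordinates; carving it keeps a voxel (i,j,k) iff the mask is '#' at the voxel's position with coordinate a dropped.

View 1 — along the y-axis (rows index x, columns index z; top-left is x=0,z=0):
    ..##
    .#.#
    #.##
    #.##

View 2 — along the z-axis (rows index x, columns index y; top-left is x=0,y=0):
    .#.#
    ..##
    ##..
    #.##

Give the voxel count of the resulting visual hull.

23 voxels

start: 4×4×4 = 64 voxels
carve view 1 (along y, XZ-mask fill 10/16): 40 voxels remain
carve view 2 (along z, XY-mask fill 9/16): 23 voxels remain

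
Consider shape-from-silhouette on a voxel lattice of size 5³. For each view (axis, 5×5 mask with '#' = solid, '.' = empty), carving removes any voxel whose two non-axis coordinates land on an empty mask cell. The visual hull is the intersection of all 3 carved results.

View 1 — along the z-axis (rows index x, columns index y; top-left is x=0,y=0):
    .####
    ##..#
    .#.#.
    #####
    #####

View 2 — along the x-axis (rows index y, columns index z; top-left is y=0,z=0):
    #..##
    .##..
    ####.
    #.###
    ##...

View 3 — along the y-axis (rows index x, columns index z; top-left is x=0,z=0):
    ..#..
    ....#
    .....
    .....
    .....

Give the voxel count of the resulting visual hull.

before carving: 125 voxels (5×5×5)
after view 1 [z-axis, 19 of 25 cells solid] → remaining = 95
after view 2 [x-axis, 15 of 25 cells solid] → remaining = 55
after view 3 [y-axis, 2 of 25 cells solid] → remaining = 4

|visual hull| = 4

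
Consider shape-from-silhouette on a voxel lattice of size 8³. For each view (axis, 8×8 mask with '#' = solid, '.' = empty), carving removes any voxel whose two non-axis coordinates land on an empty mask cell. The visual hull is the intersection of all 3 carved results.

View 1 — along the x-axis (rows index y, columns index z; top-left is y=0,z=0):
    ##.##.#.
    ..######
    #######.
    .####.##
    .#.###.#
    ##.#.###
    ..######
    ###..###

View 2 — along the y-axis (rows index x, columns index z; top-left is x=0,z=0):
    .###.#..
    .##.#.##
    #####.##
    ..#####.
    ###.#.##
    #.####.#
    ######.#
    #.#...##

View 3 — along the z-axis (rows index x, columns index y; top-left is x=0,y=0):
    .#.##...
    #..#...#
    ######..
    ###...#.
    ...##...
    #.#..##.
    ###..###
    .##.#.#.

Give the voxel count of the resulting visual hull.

initial block: 8^3 = 512
carve view 1 (along x, YZ-mask fill 47/64): 376 voxels remain
carve view 2 (along y, XZ-mask fill 44/64): 256 voxels remain
carve view 3 (along z, XY-mask fill 32/64): 135 voxels remain

135 voxels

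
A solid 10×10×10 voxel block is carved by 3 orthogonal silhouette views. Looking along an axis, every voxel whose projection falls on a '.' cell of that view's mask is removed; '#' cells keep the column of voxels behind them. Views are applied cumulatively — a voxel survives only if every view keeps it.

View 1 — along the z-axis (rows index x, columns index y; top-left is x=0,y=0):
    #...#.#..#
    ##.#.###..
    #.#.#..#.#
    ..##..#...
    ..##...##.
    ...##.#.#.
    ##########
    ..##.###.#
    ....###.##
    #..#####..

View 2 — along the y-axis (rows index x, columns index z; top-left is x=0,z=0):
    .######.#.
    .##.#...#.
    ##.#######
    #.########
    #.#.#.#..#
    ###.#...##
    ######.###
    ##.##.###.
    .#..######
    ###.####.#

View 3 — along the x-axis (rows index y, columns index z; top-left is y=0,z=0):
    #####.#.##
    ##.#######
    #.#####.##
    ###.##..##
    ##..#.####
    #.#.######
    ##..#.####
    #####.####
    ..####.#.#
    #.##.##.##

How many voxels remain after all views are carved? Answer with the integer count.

remaining voxels: 294

full grid |V| = 1000
[1] z-view keeps 53 columns → grid now 530
[2] y-view keeps 71 columns → grid now 383
[3] x-view keeps 76 columns → grid now 294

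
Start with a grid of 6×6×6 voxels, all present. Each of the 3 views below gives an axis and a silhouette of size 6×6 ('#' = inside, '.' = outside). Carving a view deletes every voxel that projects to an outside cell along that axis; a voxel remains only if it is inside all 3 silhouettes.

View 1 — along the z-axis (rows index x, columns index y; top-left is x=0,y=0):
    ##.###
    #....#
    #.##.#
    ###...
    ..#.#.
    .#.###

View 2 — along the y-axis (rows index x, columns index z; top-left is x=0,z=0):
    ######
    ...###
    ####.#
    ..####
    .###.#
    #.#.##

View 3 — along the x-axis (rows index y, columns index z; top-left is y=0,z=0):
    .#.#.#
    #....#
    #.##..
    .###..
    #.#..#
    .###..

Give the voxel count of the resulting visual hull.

before carving: 216 voxels (6×6×6)
after view 1 [z-axis, 20 of 36 cells solid] → remaining = 120
after view 2 [y-axis, 26 of 36 cells solid] → remaining = 92
after view 3 [x-axis, 17 of 36 cells solid] → remaining = 45

45 voxels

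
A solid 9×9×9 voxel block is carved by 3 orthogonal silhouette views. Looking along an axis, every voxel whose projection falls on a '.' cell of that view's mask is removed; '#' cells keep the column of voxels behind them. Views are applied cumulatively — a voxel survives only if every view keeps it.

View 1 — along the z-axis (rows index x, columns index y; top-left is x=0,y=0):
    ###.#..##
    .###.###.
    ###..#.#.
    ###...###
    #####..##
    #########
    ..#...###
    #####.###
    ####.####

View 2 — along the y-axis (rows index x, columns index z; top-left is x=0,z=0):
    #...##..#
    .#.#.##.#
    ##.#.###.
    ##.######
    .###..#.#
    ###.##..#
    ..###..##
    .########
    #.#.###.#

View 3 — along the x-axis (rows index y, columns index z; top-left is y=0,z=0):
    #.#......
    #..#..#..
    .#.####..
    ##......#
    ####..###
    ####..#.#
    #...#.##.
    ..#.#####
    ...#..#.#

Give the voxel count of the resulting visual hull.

start: 9×9×9 = 729 voxels
  1. axis=2 (XY plane), |mask|=59  ⇒  voxels=531
  2. axis=1 (XZ plane), |mask|=53  ⇒  voxels=353
  3. axis=0 (YZ plane), |mask|=39  ⇒  voxels=166

remaining voxels: 166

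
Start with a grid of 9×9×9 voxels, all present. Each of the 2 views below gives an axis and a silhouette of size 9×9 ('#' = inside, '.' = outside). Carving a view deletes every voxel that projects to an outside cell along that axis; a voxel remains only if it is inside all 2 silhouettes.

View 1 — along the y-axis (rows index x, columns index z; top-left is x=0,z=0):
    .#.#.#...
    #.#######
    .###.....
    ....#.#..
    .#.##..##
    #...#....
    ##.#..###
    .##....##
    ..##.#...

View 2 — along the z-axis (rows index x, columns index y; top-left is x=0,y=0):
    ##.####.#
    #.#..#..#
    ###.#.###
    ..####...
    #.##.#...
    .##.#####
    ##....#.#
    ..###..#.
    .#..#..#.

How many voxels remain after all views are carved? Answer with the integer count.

initial block: 9^3 = 729
after view 1 [y-axis, 36 of 81 cells solid] → remaining = 324
after view 2 [z-axis, 44 of 81 cells solid] → remaining = 165

voxel count = 165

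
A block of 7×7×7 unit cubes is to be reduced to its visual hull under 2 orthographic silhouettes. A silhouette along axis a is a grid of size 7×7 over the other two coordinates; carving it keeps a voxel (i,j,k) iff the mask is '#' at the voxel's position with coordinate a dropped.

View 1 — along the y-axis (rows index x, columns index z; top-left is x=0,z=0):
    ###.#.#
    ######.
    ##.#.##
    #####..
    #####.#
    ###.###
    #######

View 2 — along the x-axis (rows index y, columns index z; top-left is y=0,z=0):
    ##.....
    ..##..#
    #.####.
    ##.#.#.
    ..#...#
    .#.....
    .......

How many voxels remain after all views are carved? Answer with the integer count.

remaining voxels: 99

start: 7×7×7 = 343 voxels
after view 1 [y-axis, 40 of 49 cells solid] → remaining = 280
after view 2 [x-axis, 17 of 49 cells solid] → remaining = 99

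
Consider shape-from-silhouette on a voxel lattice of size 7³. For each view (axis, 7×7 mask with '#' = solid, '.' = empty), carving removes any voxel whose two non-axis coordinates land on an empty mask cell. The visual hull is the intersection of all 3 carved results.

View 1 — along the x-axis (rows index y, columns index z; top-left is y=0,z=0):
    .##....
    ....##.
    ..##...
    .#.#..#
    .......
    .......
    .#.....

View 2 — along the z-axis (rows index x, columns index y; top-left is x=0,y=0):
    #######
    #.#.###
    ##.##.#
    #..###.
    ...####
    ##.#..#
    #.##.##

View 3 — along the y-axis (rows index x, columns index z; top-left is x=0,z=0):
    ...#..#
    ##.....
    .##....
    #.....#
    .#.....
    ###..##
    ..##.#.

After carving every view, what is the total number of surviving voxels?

initial block: 7^3 = 343
carve view 1 (along x, YZ-mask fill 10/49): 70 voxels remain
carve view 2 (along z, XY-mask fill 34/49): 48 voxels remain
carve view 3 (along y, XZ-mask fill 17/49): 22 voxels remain

|visual hull| = 22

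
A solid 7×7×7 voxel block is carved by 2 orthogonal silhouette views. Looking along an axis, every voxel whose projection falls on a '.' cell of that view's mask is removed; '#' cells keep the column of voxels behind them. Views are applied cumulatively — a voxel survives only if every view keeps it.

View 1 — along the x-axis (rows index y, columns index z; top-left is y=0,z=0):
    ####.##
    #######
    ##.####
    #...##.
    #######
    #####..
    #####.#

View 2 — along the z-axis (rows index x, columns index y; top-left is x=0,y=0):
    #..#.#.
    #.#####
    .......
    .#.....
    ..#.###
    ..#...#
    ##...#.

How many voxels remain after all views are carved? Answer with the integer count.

before carving: 343 voxels (7×7×7)
step 1: project along x, AND mask (40/49) → |grid| = 280
step 2: project along z, AND mask (19/49) → |grid| = 108

voxel count = 108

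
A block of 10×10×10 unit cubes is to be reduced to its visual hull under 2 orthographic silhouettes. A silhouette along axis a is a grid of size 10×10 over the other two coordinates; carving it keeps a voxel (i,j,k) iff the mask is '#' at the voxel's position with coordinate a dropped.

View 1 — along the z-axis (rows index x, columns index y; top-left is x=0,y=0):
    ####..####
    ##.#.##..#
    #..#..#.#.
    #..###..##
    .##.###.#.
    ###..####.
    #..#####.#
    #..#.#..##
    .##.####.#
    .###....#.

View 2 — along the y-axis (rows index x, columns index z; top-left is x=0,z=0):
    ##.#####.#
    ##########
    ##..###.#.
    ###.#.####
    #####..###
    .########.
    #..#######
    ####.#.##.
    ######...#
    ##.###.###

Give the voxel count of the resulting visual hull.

full grid |V| = 1000
carve view 1 (along z, XY-mask fill 60/100): 600 voxels remain
carve view 2 (along y, XZ-mask fill 78/100): 472 voxels remain

remaining voxels: 472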